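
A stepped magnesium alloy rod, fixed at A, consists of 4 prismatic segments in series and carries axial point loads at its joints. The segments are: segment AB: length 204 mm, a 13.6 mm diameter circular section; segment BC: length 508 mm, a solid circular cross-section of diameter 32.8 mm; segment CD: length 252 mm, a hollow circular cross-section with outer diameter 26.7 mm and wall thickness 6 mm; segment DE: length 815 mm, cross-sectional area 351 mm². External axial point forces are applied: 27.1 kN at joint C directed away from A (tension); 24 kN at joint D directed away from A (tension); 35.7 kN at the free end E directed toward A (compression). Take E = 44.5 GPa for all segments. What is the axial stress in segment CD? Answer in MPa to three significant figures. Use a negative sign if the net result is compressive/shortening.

-30.0 MPa

Internal axial forces (sectioning from the free end, tension +): N_DE = -35.7 kN, N_CD = -11.7 kN, N_BC = 15.4 kN, N_AB = 15.4 kN.
A_CD = 390.2 mm².
σ_CD = N_CD/A_CD = -11700/390.2 = -29.99 MPa.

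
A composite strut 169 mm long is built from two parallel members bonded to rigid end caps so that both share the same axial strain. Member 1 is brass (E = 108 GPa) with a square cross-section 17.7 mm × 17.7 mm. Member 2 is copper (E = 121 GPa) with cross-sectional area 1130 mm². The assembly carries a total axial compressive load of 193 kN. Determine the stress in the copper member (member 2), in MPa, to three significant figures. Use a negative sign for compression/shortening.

A_1 = 313.3 mm².
Equal strain + equilibrium ⇒ each member carries load in proportion to AE: A₁E₁ = 33840000 N, A₂E₂ = 136700000 N, ΣAE = 170600000 N.
σ₂ = P·E₂/ΣAE = -193000·121000/170600000 = -136.9 MPa.

-137 MPa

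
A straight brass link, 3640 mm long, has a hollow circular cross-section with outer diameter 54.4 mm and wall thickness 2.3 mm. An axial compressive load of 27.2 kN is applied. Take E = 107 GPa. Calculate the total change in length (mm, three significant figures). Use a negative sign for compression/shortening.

-2.46 mm

A = 376.5 mm².
δ_mech = NL/(AE) = -27200·3640/(376.5·107000) = -2.458 mm.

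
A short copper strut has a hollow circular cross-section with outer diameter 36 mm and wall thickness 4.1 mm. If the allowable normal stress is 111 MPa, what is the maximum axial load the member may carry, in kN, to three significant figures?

A = 410.9 mm².
P_max = σ_allow · A = 111 · 410.9 = 45610 N = 45.61 kN.

45.6 kN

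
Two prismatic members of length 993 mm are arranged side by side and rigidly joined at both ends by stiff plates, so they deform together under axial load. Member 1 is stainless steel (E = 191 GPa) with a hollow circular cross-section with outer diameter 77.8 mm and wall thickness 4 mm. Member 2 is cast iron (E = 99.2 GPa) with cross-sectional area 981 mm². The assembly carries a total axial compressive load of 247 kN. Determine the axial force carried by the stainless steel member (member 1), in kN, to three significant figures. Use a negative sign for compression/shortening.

-159 kN

A_1 = 927.4 mm².
Equal strain + equilibrium ⇒ each member carries load in proportion to AE: A₁E₁ = 177100000 N, A₂E₂ = 97320000 N, ΣAE = 274400000 N.
F₁ = P·A₁E₁/ΣAE = -247000·177100000/274400000 = -159400 N.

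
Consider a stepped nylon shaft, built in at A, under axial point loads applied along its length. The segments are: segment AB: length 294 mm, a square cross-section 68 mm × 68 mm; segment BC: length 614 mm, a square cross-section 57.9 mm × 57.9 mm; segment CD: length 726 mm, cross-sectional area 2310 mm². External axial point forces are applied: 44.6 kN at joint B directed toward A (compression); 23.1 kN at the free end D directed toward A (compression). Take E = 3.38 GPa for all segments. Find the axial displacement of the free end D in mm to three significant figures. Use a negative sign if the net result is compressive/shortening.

-4.67 mm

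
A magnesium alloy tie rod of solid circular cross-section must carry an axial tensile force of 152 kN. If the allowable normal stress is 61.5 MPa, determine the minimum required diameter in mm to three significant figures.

Required area A ≥ P/σ_allow = 152000/61.5 = 2472 mm².
For a solid circular section, d ≥ √(4A/π) = 56.1 mm.

56.1 mm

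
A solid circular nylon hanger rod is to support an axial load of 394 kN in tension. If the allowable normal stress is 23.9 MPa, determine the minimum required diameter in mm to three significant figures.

145 mm

Required area A ≥ P/σ_allow = 394000/23.9 = 16490 mm².
For a solid circular section, d ≥ √(4A/π) = 144.9 mm.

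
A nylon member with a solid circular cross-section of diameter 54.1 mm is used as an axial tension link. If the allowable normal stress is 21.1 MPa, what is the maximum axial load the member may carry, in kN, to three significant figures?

48.5 kN

A = 2299 mm².
P_max = σ_allow · A = 21.1 · 2299 = 48500 N = 48.5 kN.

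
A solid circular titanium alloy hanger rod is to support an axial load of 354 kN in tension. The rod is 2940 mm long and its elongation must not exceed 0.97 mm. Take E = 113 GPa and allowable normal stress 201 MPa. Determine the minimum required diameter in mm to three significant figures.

110 mm

Required area A ≥ P/σ_allow = 354000/201 = 1761 mm².
For a solid circular section, d ≥ √(4A/π) = 47.35 mm.
Elongation limit: A ≥ PL/(Eδ_allow) = 354000·2940/(113000·0.97) = 9495 mm² ⇒ d ≥ 110 mm.
The elongation limit governs.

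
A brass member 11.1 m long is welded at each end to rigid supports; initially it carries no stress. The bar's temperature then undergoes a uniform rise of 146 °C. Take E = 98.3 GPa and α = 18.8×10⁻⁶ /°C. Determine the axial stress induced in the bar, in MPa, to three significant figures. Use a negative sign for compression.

Free thermal expansion αLΔT = 18.8e-6 · 11100 · 146 = 30.47 mm.
The walls impose strain ε = −(30.47)/11100 = -2.7448e-03; σ = Eε = 98300 · -2.7448e-03 = -269.8 MPa.

-270 MPa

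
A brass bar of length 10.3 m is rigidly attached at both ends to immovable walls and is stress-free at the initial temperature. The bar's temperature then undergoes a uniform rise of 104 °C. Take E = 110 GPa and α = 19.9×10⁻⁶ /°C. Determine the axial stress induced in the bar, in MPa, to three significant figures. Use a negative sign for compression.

Free thermal expansion αLΔT = 19.9e-6 · 10300 · 104 = 21.32 mm.
The walls impose strain ε = −(21.32)/10300 = -2.0696e-03; σ = Eε = 110000 · -2.0696e-03 = -227.7 MPa.

-228 MPa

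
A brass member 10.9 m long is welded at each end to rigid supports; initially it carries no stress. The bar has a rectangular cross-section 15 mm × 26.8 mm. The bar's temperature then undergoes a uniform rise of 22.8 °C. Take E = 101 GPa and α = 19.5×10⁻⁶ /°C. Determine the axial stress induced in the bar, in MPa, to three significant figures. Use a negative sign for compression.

Free thermal expansion αLΔT = 19.5e-6 · 10900 · 22.8 = 4.846 mm.
The walls impose strain ε = −(4.846)/10900 = -4.4460e-04; σ = Eε = 101000 · -4.4460e-04 = -44.9 MPa.

-44.9 MPa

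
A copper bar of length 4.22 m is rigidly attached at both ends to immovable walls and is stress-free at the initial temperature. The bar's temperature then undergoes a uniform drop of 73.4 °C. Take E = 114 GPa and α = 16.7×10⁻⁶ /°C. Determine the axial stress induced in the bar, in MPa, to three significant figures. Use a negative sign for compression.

140 MPa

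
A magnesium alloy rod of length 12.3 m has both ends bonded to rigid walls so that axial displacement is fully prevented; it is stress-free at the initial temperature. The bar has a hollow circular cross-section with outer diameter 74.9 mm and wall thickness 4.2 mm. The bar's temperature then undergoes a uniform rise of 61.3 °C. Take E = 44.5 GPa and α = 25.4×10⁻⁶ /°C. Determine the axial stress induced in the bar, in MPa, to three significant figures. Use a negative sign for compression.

-69.3 MPa

Free thermal expansion αLΔT = 25.4e-6 · 12300 · 61.3 = 19.15 mm.
The walls impose strain ε = −(19.15)/12300 = -1.5570e-03; σ = Eε = 44500 · -1.5570e-03 = -69.29 MPa.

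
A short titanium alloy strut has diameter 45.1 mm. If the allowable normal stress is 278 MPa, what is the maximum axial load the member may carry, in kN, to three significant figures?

A = 1598 mm².
P_max = σ_allow · A = 278 · 1598 = 444100 N = 444.1 kN.

444 kN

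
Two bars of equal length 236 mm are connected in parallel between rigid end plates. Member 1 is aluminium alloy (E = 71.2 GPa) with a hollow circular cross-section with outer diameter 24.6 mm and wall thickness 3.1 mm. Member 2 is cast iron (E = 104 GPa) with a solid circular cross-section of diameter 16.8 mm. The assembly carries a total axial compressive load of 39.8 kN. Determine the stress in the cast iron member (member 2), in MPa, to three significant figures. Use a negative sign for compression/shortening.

A_1 = 209.4 mm².
A_2 = 221.7 mm².
Equal strain + equilibrium ⇒ each member carries load in proportion to AE: A₁E₁ = 14910000 N, A₂E₂ = 23050000 N, ΣAE = 37960000 N.
σ₂ = P·E₂/ΣAE = -39800·104000/37960000 = -109 MPa.

-109 MPa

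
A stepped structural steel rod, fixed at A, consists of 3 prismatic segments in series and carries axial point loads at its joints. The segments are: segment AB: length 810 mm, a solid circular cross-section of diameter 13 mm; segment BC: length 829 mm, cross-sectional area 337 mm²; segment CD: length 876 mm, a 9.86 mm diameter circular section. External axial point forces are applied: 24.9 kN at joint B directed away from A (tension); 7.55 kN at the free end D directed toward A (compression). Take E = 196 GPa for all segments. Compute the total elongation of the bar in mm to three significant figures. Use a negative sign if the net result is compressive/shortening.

Internal axial forces (sectioning from the free end, tension +): N_CD = -7.55 kN, N_BC = -7.55 kN, N_AB = 17.35 kN.
A_AB = 132.7 mm².
A_CD = 76.36 mm².
δ_AB = 17350·810/(132.7·196000) = 0.5402 mm
δ_BC = -7550·829/(337·196000) = -0.09476 mm
δ_CD = -7550·876/(76.36·196000) = -0.4419 mm
δ = Σδ_i = 0.003511 mm.

0.00351 mm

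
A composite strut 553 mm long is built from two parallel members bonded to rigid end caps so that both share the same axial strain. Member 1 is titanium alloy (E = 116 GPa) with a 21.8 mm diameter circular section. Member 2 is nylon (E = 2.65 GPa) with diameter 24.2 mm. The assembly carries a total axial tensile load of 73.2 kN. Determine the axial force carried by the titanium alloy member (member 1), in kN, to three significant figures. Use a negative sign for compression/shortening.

71.2 kN

A_1 = 373.3 mm².
A_2 = 460 mm².
Equal strain + equilibrium ⇒ each member carries load in proportion to AE: A₁E₁ = 43300000 N, A₂E₂ = 1219000 N, ΣAE = 44520000 N.
F₁ = P·A₁E₁/ΣAE = 73200·43300000/44520000 = 71200 N.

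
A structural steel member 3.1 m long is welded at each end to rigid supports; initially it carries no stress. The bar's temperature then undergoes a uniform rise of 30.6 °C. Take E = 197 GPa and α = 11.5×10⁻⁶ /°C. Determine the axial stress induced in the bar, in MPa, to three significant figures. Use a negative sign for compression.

-69.3 MPa

Free thermal expansion αLΔT = 11.5e-6 · 3100 · 30.6 = 1.091 mm.
The walls impose strain ε = −(1.091)/3100 = -3.5190e-04; σ = Eε = 197000 · -3.5190e-04 = -69.32 MPa.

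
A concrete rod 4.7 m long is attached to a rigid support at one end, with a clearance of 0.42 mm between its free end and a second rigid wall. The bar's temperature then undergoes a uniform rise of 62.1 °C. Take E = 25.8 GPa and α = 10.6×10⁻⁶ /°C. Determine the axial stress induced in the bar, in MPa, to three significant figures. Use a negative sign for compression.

Free thermal expansion αLΔT = 10.6e-6 · 4700 · 62.1 = 3.094 mm.
The walls engage after the gap closes; constrained expansion = 3.094 − 0.42 = 2.674 mm.
The walls impose strain ε = −(2.674)/4700 = -5.6890e-04; σ = Eε = 25800 · -5.6890e-04 = -14.68 MPa.

-14.7 MPa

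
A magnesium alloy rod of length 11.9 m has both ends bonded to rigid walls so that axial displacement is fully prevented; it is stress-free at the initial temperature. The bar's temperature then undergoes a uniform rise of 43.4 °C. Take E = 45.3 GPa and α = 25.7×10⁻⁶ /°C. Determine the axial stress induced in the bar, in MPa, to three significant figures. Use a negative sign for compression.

-50.5 MPa

Free thermal expansion αLΔT = 25.7e-6 · 11900 · 43.4 = 13.27 mm.
The walls impose strain ε = −(13.27)/11900 = -1.1154e-03; σ = Eε = 45300 · -1.1154e-03 = -50.53 MPa.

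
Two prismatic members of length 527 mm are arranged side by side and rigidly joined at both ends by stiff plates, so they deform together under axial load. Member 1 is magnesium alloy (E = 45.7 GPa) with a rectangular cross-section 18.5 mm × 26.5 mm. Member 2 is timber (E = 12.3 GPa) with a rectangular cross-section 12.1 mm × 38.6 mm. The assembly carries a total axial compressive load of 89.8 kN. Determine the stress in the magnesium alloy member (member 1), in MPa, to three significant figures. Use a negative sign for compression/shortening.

-146 MPa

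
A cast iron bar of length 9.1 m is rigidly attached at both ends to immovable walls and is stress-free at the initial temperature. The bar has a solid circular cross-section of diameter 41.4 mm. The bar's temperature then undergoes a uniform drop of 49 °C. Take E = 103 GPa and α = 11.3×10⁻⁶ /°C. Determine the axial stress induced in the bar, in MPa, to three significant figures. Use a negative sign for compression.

57.0 MPa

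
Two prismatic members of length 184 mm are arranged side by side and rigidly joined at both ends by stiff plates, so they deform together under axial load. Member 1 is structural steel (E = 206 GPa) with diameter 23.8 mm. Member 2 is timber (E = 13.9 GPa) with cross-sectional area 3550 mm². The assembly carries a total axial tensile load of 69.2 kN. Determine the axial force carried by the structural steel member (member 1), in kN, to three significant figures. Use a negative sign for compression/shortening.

A_1 = 444.9 mm².
Equal strain + equilibrium ⇒ each member carries load in proportion to AE: A₁E₁ = 91650000 N, A₂E₂ = 49340000 N, ΣAE = 141000000 N.
F₁ = P·A₁E₁/ΣAE = 69200·91650000/141000000 = 44980 N.

45.0 kN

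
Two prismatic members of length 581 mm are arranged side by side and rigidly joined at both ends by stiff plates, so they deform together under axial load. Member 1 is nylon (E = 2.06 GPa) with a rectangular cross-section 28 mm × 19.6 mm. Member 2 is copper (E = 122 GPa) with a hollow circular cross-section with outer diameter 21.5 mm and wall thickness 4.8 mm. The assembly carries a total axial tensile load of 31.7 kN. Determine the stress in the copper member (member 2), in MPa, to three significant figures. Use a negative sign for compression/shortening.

121 MPa

A_1 = 548.8 mm².
A_2 = 251.8 mm².
Equal strain + equilibrium ⇒ each member carries load in proportion to AE: A₁E₁ = 1131000 N, A₂E₂ = 30720000 N, ΣAE = 31850000 N.
σ₂ = P·E₂/ΣAE = 31700·122000/31850000 = 121.4 MPa.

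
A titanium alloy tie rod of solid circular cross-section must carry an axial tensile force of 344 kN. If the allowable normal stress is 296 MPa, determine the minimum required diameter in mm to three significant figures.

38.5 mm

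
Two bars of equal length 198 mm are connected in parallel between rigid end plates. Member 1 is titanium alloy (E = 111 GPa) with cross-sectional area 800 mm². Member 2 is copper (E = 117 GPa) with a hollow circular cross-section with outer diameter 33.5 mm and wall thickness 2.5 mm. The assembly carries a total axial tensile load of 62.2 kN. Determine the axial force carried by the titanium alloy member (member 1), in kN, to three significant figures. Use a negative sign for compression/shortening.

47.1 kN

A_2 = 243.5 mm².
Equal strain + equilibrium ⇒ each member carries load in proportion to AE: A₁E₁ = 88800000 N, A₂E₂ = 28490000 N, ΣAE = 117300000 N.
F₁ = P·A₁E₁/ΣAE = 62200·88800000/117300000 = 47090 N.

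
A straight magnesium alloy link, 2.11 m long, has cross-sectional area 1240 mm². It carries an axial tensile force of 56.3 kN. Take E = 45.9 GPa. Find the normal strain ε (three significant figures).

σ = N/A = 45.4 MPa; ε = σ/E = 45.4/45900 = 9.892e-04.

9.89e-04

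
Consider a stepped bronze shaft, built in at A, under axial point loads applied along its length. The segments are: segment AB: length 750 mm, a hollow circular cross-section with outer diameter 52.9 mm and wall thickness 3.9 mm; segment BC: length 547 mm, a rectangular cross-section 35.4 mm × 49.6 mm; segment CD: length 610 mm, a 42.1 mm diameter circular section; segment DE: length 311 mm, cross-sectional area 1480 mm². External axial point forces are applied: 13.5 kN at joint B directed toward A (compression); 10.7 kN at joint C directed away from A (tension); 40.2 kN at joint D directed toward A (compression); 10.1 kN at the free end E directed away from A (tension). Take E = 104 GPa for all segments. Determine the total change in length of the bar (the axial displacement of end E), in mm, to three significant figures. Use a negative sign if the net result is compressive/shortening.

Internal axial forces (sectioning from the free end, tension +): N_DE = 10.1 kN, N_CD = -30.1 kN, N_BC = -19.4 kN, N_AB = -32.9 kN.
A_AB = 600.4 mm².
A_BC = 1756 mm².
A_CD = 1392 mm².
δ_AB = -32900·750/(600.4·104000) = -0.3952 mm
δ_BC = -19400·547/(1756·104000) = -0.05811 mm
δ_CD = -30100·610/(1392·104000) = -0.1268 mm
δ_DE = 10100·311/(1480·104000) = 0.02041 mm
δ = Σδ_i = -0.5597 mm.

-0.560 mm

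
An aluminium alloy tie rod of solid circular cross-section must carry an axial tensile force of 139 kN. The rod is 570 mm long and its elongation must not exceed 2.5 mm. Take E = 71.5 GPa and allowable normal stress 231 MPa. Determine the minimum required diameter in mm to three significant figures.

Required area A ≥ P/σ_allow = 139000/231 = 601.7 mm².
For a solid circular section, d ≥ √(4A/π) = 27.68 mm.
Elongation limit: A ≥ PL/(Eδ_allow) = 139000·570/(71500·2.5) = 443.2 mm² ⇒ d ≥ 23.76 mm.
The stress limit governs.

27.7 mm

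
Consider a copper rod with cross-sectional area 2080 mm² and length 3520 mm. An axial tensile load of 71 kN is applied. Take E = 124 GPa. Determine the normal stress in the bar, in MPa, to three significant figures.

34.1 MPa

σ = N/A = 71000/2080 = 34.13 MPa.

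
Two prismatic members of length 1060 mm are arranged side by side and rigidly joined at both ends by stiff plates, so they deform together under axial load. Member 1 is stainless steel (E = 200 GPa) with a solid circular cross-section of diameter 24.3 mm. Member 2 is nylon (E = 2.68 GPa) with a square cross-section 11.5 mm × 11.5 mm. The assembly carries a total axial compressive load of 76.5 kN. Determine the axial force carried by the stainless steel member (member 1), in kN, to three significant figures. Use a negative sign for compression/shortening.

-76.2 kN

A_1 = 463.8 mm².
A_2 = 132.2 mm².
Equal strain + equilibrium ⇒ each member carries load in proportion to AE: A₁E₁ = 92750000 N, A₂E₂ = 354400 N, ΣAE = 93110000 N.
F₁ = P·A₁E₁/ΣAE = -76500·92750000/93110000 = -76210 N.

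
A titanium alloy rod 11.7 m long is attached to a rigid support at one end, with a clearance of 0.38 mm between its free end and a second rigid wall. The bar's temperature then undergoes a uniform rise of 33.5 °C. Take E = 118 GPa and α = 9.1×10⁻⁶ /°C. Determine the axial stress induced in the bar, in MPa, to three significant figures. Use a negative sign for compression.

Free thermal expansion αLΔT = 9.1e-6 · 11700 · 33.5 = 3.567 mm.
The walls engage after the gap closes; constrained expansion = 3.567 − 0.38 = 3.187 mm.
The walls impose strain ε = −(3.187)/11700 = -2.7237e-04; σ = Eε = 118000 · -2.7237e-04 = -32.14 MPa.

-32.1 MPa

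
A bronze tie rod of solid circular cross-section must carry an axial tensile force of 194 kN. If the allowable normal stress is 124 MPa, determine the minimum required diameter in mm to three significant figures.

44.6 mm

Required area A ≥ P/σ_allow = 194000/124 = 1565 mm².
For a solid circular section, d ≥ √(4A/π) = 44.63 mm.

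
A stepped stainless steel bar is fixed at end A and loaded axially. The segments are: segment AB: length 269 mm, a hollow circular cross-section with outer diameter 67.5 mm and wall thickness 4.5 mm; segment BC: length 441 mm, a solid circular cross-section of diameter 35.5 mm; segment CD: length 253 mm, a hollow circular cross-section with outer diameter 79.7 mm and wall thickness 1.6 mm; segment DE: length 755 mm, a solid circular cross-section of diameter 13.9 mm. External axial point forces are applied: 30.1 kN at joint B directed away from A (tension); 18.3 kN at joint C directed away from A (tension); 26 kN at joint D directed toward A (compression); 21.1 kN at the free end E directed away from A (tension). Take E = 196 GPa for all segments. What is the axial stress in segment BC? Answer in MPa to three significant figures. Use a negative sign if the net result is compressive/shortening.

Internal axial forces (sectioning from the free end, tension +): N_DE = 21.1 kN, N_CD = -4.9 kN, N_BC = 13.4 kN, N_AB = 43.5 kN.
A_BC = 989.8 mm².
σ_BC = N_BC/A_BC = 13400/989.8 = 13.54 MPa.

13.5 MPa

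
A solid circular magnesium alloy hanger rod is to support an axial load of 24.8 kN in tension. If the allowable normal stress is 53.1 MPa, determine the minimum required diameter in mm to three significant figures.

Required area A ≥ P/σ_allow = 24800/53.1 = 467 mm².
For a solid circular section, d ≥ √(4A/π) = 24.39 mm.

24.4 mm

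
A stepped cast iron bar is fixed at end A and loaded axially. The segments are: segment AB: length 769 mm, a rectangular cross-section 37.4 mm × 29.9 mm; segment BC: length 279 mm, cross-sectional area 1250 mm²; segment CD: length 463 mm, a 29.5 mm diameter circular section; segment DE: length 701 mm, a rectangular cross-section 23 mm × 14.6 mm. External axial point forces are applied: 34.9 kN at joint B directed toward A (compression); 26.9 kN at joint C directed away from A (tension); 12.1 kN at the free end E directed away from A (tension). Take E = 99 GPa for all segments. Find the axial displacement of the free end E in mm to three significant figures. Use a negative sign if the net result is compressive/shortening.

0.454 mm

Internal axial forces (sectioning from the free end, tension +): N_DE = 12.1 kN, N_CD = 12.1 kN, N_BC = 39 kN, N_AB = 4.1 kN.
A_AB = 1118 mm².
A_CD = 683.5 mm².
A_DE = 335.8 mm².
δ_AB = 4100·769/(1118·99000) = 0.02848 mm
δ_BC = 39000·279/(1250·99000) = 0.08793 mm
δ_CD = 12100·463/(683.5·99000) = 0.08279 mm
δ_DE = 12100·701/(335.8·99000) = 0.2551 mm
δ = Σδ_i = 0.4543 mm.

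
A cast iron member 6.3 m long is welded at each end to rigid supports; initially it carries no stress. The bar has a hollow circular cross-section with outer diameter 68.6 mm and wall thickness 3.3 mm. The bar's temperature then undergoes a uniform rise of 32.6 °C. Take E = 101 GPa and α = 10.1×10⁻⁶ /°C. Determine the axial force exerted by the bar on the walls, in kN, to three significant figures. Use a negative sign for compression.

Free thermal expansion αLΔT = 10.1e-6 · 6300 · 32.6 = 2.074 mm.
The walls impose strain ε = −(2.074)/6300 = -3.2926e-04; σ = Eε = 101000 · -3.2926e-04 = -33.26 MPa.
Wall reaction R = σ·A = -33.26·677 = -22510 N = -22.51 kN.

-22.5 kN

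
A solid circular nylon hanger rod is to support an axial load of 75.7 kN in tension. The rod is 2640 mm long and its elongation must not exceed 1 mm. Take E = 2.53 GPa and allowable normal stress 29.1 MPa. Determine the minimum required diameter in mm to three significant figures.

317 mm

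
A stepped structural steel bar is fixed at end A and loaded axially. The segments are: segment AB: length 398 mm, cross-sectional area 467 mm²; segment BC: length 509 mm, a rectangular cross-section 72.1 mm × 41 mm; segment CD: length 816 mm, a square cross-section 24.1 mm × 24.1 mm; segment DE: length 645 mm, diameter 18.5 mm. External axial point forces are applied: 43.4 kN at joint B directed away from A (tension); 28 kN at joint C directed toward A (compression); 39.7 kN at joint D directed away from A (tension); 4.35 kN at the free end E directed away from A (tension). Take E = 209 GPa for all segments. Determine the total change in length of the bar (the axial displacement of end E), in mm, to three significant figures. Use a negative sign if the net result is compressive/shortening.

Internal axial forces (sectioning from the free end, tension +): N_DE = 4.35 kN, N_CD = 44.05 kN, N_BC = 16.05 kN, N_AB = 59.45 kN.
A_BC = 2956 mm².
A_CD = 580.8 mm².
A_DE = 268.8 mm².
δ_AB = 59450·398/(467·209000) = 0.2424 mm
δ_BC = 16050·509/(2956·209000) = 0.01322 mm
δ_CD = 44050·816/(580.8·209000) = 0.2961 mm
δ_DE = 4350·645/(268.8·209000) = 0.04994 mm
δ = Σδ_i = 0.6017 mm.

0.602 mm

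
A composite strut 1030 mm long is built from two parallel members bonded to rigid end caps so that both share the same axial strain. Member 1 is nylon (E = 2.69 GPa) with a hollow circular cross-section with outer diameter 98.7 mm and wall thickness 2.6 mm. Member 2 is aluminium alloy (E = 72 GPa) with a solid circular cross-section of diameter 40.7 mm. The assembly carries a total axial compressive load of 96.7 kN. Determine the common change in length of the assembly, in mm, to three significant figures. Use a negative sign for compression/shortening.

A_1 = 785 mm².
A_2 = 1301 mm².
Equal strain + equilibrium ⇒ each member carries load in proportion to AE: A₁E₁ = 2112000 N, A₂E₂ = 93670000 N, ΣAE = 95780000 N.
δ = PL/ΣAE = -96700·1030/95780000 = -1.04 mm.

-1.04 mm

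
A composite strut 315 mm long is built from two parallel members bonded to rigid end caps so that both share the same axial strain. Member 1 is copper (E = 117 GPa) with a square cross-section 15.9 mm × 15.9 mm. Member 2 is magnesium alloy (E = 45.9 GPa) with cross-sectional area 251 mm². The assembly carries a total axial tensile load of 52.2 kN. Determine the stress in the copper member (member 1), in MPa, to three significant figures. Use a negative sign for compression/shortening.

149 MPa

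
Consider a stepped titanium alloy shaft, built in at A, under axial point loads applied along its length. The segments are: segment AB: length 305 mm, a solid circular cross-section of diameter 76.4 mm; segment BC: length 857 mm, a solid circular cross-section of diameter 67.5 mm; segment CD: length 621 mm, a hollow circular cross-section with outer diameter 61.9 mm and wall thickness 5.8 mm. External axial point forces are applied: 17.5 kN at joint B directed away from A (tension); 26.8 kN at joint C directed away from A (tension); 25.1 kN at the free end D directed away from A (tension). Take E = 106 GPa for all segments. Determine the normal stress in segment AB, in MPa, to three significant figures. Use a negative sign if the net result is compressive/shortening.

15.1 MPa

Internal axial forces (sectioning from the free end, tension +): N_CD = 25.1 kN, N_BC = 51.9 kN, N_AB = 69.4 kN.
A_AB = 4584 mm².
σ_AB = N_AB/A_AB = 69400/4584 = 15.14 MPa.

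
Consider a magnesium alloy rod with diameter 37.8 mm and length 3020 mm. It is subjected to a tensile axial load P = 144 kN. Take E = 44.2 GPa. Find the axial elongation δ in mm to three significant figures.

8.77 mm

A = 1122 mm².
δ_mech = NL/(AE) = 144000·3020/(1122·44200) = 8.767 mm.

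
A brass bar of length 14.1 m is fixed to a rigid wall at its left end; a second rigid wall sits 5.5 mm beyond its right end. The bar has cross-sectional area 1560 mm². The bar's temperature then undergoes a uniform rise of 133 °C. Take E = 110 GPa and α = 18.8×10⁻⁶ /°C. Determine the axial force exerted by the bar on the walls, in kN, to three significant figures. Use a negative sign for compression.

Free thermal expansion αLΔT = 18.8e-6 · 14100 · 133 = 35.26 mm.
The walls engage after the gap closes; constrained expansion = 35.26 − 5.5 = 29.76 mm.
The walls impose strain ε = −(29.76)/14100 = -2.1103e-03; σ = Eε = 110000 · -2.1103e-03 = -232.1 MPa.
Wall reaction R = σ·A = -232.1·1560 = -362100 N = -362.1 kN.

-362 kN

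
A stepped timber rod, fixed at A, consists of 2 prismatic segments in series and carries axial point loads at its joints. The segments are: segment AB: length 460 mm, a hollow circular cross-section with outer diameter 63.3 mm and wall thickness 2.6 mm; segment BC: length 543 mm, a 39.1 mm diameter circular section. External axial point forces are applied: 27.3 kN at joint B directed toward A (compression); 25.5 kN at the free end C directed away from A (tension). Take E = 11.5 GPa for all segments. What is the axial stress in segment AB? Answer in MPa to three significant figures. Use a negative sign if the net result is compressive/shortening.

Internal axial forces (sectioning from the free end, tension +): N_BC = 25.5 kN, N_AB = -1.8 kN.
A_AB = 495.8 mm².
σ_AB = N_AB/A_AB = -1800/495.8 = -3.63 MPa.

-3.63 MPa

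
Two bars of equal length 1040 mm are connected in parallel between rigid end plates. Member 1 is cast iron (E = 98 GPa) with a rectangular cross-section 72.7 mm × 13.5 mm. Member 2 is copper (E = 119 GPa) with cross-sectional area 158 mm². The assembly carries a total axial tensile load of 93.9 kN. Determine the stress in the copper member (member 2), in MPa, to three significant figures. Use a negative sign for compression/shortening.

97.2 MPa

A_1 = 981.5 mm².
Equal strain + equilibrium ⇒ each member carries load in proportion to AE: A₁E₁ = 96180000 N, A₂E₂ = 18800000 N, ΣAE = 115000000 N.
σ₂ = P·E₂/ΣAE = 93900·119000/115000000 = 97.18 MPa.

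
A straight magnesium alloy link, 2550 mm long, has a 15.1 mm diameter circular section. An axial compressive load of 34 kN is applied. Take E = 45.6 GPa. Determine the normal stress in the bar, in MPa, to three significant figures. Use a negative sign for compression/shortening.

A = 179.1 mm².
σ = N/A = -34000/179.1 = -189.9 MPa.

-190 MPa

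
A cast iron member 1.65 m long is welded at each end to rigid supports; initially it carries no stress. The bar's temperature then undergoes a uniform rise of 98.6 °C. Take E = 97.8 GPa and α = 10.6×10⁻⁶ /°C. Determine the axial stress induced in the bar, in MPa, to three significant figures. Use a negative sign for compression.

Free thermal expansion αLΔT = 10.6e-6 · 1650 · 98.6 = 1.725 mm.
The walls impose strain ε = −(1.725)/1650 = -1.0452e-03; σ = Eε = 97800 · -1.0452e-03 = -102.2 MPa.

-102 MPa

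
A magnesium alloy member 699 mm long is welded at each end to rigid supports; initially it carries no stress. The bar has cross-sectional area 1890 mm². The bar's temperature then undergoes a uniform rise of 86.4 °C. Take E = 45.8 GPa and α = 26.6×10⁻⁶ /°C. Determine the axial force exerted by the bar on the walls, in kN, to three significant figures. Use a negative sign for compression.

Free thermal expansion αLΔT = 26.6e-6 · 699 · 86.4 = 1.606 mm.
The walls impose strain ε = −(1.606)/699 = -2.2982e-03; σ = Eε = 45800 · -2.2982e-03 = -105.3 MPa.
Wall reaction R = σ·A = -105.3·1890 = -198900 N = -198.9 kN.

-199 kN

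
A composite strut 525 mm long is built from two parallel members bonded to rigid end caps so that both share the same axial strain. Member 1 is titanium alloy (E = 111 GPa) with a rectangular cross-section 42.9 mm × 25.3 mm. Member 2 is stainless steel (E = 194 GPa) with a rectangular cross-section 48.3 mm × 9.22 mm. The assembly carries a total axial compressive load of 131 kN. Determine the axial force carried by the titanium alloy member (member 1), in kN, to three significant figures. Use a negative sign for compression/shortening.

-76.3 kN

A_1 = 1085 mm².
A_2 = 445.3 mm².
Equal strain + equilibrium ⇒ each member carries load in proportion to AE: A₁E₁ = 120500000 N, A₂E₂ = 86390000 N, ΣAE = 206900000 N.
F₁ = P·A₁E₁/ΣAE = -131000·120500000/206900000 = -76290 N.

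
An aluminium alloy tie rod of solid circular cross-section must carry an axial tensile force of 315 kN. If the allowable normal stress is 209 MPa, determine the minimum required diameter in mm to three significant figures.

43.8 mm

Required area A ≥ P/σ_allow = 315000/209 = 1507 mm².
For a solid circular section, d ≥ √(4A/π) = 43.81 mm.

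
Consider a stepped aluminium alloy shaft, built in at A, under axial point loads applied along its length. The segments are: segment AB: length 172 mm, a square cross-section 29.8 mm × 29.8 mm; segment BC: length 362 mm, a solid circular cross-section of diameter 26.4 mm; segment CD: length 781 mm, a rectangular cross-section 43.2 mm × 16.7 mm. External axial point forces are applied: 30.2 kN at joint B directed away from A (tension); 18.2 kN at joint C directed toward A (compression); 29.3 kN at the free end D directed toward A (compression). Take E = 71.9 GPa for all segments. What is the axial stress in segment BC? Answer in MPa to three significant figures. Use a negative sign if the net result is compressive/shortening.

-86.8 MPa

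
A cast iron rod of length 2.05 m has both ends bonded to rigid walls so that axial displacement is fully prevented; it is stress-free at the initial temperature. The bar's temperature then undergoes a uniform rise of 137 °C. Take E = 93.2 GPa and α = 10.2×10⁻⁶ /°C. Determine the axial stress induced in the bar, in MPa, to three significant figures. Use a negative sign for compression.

Free thermal expansion αLΔT = 10.2e-6 · 2050 · 137 = 2.865 mm.
The walls impose strain ε = −(2.865)/2050 = -1.3974e-03; σ = Eε = 93200 · -1.3974e-03 = -130.2 MPa.

-130 MPa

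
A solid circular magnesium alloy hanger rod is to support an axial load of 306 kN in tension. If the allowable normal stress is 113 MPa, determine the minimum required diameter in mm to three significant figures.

Required area A ≥ P/σ_allow = 306000/113 = 2708 mm².
For a solid circular section, d ≥ √(4A/π) = 58.72 mm.

58.7 mm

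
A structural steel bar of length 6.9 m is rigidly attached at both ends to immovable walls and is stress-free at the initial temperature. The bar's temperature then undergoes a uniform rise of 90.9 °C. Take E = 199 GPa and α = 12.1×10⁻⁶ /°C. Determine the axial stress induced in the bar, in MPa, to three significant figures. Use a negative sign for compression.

Free thermal expansion αLΔT = 12.1e-6 · 6900 · 90.9 = 7.589 mm.
The walls impose strain ε = −(7.589)/6900 = -1.0999e-03; σ = Eε = 199000 · -1.0999e-03 = -218.9 MPa.

-219 MPa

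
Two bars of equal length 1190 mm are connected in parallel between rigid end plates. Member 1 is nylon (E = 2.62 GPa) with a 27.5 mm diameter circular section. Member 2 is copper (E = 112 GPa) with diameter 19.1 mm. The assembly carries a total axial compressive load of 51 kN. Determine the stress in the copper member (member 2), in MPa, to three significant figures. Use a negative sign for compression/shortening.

A_1 = 594 mm².
A_2 = 286.5 mm².
Equal strain + equilibrium ⇒ each member carries load in proportion to AE: A₁E₁ = 1556000 N, A₂E₂ = 32090000 N, ΣAE = 33650000 N.
σ₂ = P·E₂/ΣAE = -51000·112000/33650000 = -169.8 MPa.

-170 MPa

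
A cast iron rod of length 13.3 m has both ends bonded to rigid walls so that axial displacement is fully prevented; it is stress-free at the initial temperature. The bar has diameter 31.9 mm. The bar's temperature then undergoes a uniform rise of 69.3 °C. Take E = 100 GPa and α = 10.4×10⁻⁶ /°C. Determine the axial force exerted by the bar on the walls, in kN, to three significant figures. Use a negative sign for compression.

Free thermal expansion αLΔT = 10.4e-6 · 13300 · 69.3 = 9.586 mm.
The walls impose strain ε = −(9.586)/13300 = -7.2072e-04; σ = Eε = 100000 · -7.2072e-04 = -72.07 MPa.
Wall reaction R = σ·A = -72.07·799.2 = -57600 N = -57.6 kN.

-57.6 kN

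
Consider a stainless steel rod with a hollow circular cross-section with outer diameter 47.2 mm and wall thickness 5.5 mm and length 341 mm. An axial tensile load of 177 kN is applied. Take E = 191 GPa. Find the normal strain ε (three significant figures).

0.00129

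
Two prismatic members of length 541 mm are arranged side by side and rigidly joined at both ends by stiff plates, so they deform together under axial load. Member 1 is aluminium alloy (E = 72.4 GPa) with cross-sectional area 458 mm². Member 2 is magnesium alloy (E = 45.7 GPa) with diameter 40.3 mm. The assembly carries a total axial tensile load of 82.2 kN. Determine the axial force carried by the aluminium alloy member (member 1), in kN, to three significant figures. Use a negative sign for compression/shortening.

29.8 kN

A_2 = 1276 mm².
Equal strain + equilibrium ⇒ each member carries load in proportion to AE: A₁E₁ = 33160000 N, A₂E₂ = 58290000 N, ΣAE = 91450000 N.
F₁ = P·A₁E₁/ΣAE = 82200·33160000/91450000 = 29800 N.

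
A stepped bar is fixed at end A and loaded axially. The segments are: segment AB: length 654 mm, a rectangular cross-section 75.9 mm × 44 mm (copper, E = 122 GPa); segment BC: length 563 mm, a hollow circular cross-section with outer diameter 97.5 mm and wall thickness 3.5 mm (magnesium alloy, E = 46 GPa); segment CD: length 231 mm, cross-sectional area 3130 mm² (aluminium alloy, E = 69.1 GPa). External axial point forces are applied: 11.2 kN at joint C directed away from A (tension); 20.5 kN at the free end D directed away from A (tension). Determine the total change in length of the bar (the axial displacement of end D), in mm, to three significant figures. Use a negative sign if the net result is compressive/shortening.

Internal axial forces (sectioning from the free end, tension +): N_CD = 20.5 kN, N_BC = 31.7 kN, N_AB = 31.7 kN.
A_AB = 3340 mm².
A_BC = 1034 mm².
δ_AB = 31700·654/(3340·122000) = 0.05088 mm
δ_BC = 31700·563/(1034·46000) = 0.3754 mm
δ_CD = 20500·231/(3130·69100) = 0.02189 mm
δ = Σδ_i = 0.4482 mm.

0.448 mm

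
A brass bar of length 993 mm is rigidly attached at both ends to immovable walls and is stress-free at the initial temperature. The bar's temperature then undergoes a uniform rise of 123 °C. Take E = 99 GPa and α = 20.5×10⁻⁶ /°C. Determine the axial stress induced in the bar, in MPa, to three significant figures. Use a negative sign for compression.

-250 MPa

Free thermal expansion αLΔT = 20.5e-6 · 993 · 123 = 2.504 mm.
The walls impose strain ε = −(2.504)/993 = -2.5215e-03; σ = Eε = 99000 · -2.5215e-03 = -249.6 MPa.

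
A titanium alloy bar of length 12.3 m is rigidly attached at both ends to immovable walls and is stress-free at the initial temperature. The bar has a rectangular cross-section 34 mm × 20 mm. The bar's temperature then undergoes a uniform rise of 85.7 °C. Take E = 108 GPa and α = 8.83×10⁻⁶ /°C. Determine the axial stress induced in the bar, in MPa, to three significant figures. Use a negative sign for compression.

-81.7 MPa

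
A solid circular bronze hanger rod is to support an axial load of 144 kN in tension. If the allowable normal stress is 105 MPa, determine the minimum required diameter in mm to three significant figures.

41.8 mm

Required area A ≥ P/σ_allow = 144000/105 = 1371 mm².
For a solid circular section, d ≥ √(4A/π) = 41.79 mm.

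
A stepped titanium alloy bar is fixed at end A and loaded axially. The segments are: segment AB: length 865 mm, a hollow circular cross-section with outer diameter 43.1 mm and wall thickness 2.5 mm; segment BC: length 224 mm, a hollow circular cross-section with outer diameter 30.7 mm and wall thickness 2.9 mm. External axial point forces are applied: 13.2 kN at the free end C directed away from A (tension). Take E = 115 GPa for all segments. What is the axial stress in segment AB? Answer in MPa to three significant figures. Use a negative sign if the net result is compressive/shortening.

Internal axial forces (sectioning from the free end, tension +): N_BC = 13.2 kN, N_AB = 13.2 kN.
A_AB = 318.9 mm².
σ_AB = N_AB/A_AB = 13200/318.9 = 41.4 MPa.

41.4 MPa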